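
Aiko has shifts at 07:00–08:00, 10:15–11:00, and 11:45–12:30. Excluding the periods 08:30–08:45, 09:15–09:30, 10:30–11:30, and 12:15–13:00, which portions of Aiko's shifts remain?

07:00–08:00, 10:15–10:30, 11:45–12:15

07:00–08:00: no B overlap → unchanged.
10:15–11:00 minus B → 10:15–10:30.
11:45–12:30 minus B → 11:45–12:15.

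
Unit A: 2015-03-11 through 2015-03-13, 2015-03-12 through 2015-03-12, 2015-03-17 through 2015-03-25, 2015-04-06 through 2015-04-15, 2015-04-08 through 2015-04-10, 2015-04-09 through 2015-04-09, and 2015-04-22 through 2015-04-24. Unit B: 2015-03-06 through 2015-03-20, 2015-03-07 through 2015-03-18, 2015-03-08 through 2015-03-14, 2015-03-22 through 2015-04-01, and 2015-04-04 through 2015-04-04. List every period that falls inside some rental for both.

2015-03-11 through 2015-03-13, 2015-03-17 through 2015-03-20, 2015-03-22 through 2015-03-25

A, merged: 2015-03-11 through 2015-03-13, 2015-03-17 through 2015-03-25, 2015-04-06 through 2015-04-15, 2015-04-22 through 2015-04-24.
B, merged: 2015-03-06 through 2015-03-20, 2015-03-22 through 2015-04-01, 2015-04-04 through 2015-04-04.
2015-03-11 through 2015-03-13 meets the second set on 2015-03-11 through 2015-03-13.
2015-03-17 through 2015-03-25 meets the second set on 2015-03-17 through 2015-03-20, 2015-03-22 through 2015-03-25.
2015-04-06 through 2015-04-15: no overlap with the second set.
2015-04-22 through 2015-04-24: no overlap with the second set.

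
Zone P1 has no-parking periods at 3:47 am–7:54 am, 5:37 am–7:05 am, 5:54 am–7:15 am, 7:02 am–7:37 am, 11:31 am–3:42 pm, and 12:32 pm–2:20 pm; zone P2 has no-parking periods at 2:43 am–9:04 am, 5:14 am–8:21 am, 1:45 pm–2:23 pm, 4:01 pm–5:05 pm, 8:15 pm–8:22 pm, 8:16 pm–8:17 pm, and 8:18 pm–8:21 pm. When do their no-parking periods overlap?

First set merges to 3:47 am–7:54 am, 11:31 am–3:42 pm.
Second set merges to 2:43 am–9:04 am, 1:45 pm–2:23 pm, 4:01 pm–5:05 pm, 8:15 pm–8:22 pm.
3:47 am–7:54 am overlaps B on 3:47 am–7:54 am.
11:31 am–3:42 pm overlaps B on 1:45 pm–2:23 pm.

3:47 am–7:54 am, 1:45 pm–2:23 pm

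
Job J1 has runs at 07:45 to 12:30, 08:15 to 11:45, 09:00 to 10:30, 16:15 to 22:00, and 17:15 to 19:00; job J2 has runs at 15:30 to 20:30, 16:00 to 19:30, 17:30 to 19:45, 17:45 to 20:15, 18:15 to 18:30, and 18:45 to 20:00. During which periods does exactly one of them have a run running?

07:45-12:30, 15:30-16:15, 20:30-22:00

A, merged: 07:45-12:30, 16:15-22:00.
B, merged: 15:30-20:30.
A but not B: 07:45-12:30, 20:30-22:00.
B but not A: 15:30-16:15.
Combining gives A △ B.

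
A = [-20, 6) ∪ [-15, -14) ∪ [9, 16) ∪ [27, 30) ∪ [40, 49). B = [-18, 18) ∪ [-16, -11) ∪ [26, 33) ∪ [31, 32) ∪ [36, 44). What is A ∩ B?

A, merged: [-20, 6), [9, 16), [27, 30), [40, 49).
B, merged: [-18, 18), [26, 33), [36, 44).
[-20, 6) meets the second set on [-18, 6).
[9, 16) meets the second set on [9, 16).
[27, 30) meets the second set on [27, 30).
[40, 49) meets the second set on [40, 44).

[-18, 6) ∪ [9, 16) ∪ [27, 30) ∪ [40, 44)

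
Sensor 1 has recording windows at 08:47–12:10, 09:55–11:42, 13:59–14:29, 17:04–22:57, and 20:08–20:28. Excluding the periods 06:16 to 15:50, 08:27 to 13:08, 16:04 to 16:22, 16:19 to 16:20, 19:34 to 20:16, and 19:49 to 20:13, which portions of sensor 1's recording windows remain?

17:04-19:34, 20:16-22:57

First set merges to 08:47-12:10, 13:59-14:29, 17:04-22:57.
Second set merges to 06:16-15:50, 16:04-16:22, 19:34-20:16.
08:47-12:10: entirely removed.
13:59-14:29: entirely removed.
17:04-22:57 \ B = 17:04-19:34, 20:16-22:57.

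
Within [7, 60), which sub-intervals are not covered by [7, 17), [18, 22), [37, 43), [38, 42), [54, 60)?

After merging, the occupied span is [7, 17), [18, 22), [37, 43), [54, 60).
Complement within [7, 60): [17, 18), [22, 37), [43, 54).

[17, 18) ∪ [22, 37) ∪ [43, 54)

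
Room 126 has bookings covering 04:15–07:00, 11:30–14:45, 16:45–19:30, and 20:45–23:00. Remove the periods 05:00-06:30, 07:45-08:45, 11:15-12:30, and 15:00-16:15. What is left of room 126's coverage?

04:15–05:00, 06:30–07:00, 12:30–14:45, 16:45–19:30, 20:45–23:00

04:15–07:00 with B removed leaves 04:15–05:00, 06:30–07:00.
11:30–14:45 with B removed leaves 12:30–14:45.
16:45–19:30 is untouched.
20:45–23:00 is untouched.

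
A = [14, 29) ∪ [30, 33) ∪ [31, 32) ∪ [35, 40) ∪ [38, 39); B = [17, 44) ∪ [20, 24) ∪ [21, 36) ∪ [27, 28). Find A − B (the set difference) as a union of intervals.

A, merged: [14, 29), [30, 33), [35, 40).
B, merged: [17, 44).
[14, 29) with B removed leaves [14, 17).
[30, 33) lies entirely inside B → drops out.
[35, 40) lies entirely inside B → drops out.

[14, 17)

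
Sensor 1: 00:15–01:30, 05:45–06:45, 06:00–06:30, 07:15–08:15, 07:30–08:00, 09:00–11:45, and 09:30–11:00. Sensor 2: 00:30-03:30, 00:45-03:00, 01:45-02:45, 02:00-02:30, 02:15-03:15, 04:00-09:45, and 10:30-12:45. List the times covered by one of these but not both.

00:15-00:30, 01:30-03:30, 04:00-05:45, 06:45-07:15, 08:15-09:00, 09:45-10:30, 11:45-12:45

First set merges to 00:15-01:30, 05:45-06:45, 07:15-08:15, 09:00-11:45.
Second set merges to 00:30-03:30, 04:00-09:45, 10:30-12:45.
Only in the first: 00:15-00:30, 09:45-10:30.
Only in the second: 01:30-03:30, 04:00-05:45, 06:45-07:15, 08:15-09:00, 11:45-12:45.
Together these are the periods covered by exactly one.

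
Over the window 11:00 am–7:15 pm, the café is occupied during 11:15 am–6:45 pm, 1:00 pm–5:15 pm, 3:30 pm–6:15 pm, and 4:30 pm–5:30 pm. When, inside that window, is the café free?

After merging, the occupied span is 11:15 am–6:45 pm.
Gaps within 11:00 am–7:15 pm: 11:00 am–11:15 am, 6:45 pm–7:15 pm.

11:00 am–11:15 am, 6:45 pm–7:15 pm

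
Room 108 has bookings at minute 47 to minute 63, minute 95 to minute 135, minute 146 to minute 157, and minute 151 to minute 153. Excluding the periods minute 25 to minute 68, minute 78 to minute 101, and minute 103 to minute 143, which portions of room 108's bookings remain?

A, merged: minute 47 to minute 63, minute 95 to minute 135, minute 146 to minute 157.
minute 47 to minute 63: fully covered by B → removed.
minute 95 to minute 135 minus B → minute 101 to minute 103.
minute 146 to minute 157: no B overlap → unchanged.

minute 101 to minute 103, minute 146 to minute 157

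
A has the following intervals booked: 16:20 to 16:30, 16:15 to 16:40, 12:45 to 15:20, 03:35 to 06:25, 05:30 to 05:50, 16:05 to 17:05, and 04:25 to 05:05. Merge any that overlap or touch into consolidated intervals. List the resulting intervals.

Sort by start: 03:35–06:25, 04:25–05:05, 05:30–05:50, 12:45–15:20, 16:05–17:05, 16:15–16:40, 16:20–16:30.
04:25–05:05 overlaps/touches 03:35–06:25 → extend to 03:35–06:25.
05:30–05:50 overlaps/touches 03:35–06:25 → extend to 03:35–06:25.
12:45–15:20 is disjoint → start new block.
16:05–17:05 is disjoint → start new block.
16:15–16:40 overlaps/touches 16:05–17:05 → extend to 16:05–17:05.
16:20–16:30 overlaps/touches 16:05–17:05 → extend to 16:05–17:05.

03:35–06:25, 12:45–15:20, 16:05–17:05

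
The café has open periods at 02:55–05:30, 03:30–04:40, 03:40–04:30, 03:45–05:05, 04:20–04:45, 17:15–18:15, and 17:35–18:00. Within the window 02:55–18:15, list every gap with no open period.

After merging, the occupied span is 02:55–05:30, 17:15–18:15.
Gaps within 02:55–18:15: 05:30–17:15.

05:30–17:15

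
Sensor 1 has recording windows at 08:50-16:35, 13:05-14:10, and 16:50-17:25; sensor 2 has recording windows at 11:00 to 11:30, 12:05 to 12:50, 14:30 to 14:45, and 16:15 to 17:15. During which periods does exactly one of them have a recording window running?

08:50-11:00, 11:30-12:05, 12:50-14:30, 14:45-16:15, 16:35-16:50, 17:15-17:25

First set merges to 08:50-16:35, 16:50-17:25.
A \ B = 08:50-11:00, 11:30-12:05, 12:50-14:30, 14:45-16:15, 17:15-17:25.
B \ A = 16:35-16:50.
Union of the two gives the symmetric difference.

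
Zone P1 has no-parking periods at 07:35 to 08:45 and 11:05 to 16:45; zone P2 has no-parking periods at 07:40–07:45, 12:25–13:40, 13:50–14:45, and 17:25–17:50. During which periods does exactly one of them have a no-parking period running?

07:35-07:40, 07:45-08:45, 11:05-12:25, 13:40-13:50, 14:45-16:45, 17:25-17:50

A \ B = 07:35-07:40, 07:45-08:45, 11:05-12:25, 13:40-13:50, 14:45-16:45.
B \ A = 17:25-17:50.
Union of the two gives the symmetric difference.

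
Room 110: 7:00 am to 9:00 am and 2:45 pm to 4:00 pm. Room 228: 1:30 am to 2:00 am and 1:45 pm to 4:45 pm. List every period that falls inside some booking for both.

7:00 am–9:00 am falls entirely outside B.
2:45 pm–4:00 pm overlaps B on 2:45 pm–4:00 pm.

2:45 pm–4:00 pm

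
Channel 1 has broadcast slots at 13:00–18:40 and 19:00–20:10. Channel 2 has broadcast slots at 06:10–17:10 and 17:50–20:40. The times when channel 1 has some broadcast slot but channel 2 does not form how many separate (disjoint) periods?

A \ B = 17:10-17:50.
That is 1 disjoint piece.

1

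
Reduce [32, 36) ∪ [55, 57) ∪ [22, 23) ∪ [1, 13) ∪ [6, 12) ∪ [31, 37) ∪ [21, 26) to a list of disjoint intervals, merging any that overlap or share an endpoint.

Sort by start: [1, 13), [6, 12), [21, 26), [22, 23), [31, 37), [32, 36), [55, 57).
[6, 12) overlaps/touches [1, 13) → extend to [1, 13).
[21, 26) is disjoint → start new block.
[22, 23) overlaps/touches [21, 26) → extend to [21, 26).
[31, 37) is disjoint → start new block.
[32, 36) overlaps/touches [31, 37) → extend to [31, 37).
[55, 57) is disjoint → start new block.

[1, 13) ∪ [21, 26) ∪ [31, 37) ∪ [55, 57)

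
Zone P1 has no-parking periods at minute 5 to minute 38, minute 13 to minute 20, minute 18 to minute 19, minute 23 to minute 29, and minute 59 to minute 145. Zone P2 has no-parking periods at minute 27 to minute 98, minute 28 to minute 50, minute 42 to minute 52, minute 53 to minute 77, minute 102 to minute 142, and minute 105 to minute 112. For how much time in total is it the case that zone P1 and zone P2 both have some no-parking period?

A, merged: minute 5 to minute 38, minute 59 to minute 145.
B, merged: minute 27 to minute 98, minute 102 to minute 142.
A ∩ B = minute 27 to minute 38, minute 59 to minute 98, minute 102 to minute 142.
Total: 11 minutes + 39 minutes + 40 minutes = 90 minutes.

90 minutes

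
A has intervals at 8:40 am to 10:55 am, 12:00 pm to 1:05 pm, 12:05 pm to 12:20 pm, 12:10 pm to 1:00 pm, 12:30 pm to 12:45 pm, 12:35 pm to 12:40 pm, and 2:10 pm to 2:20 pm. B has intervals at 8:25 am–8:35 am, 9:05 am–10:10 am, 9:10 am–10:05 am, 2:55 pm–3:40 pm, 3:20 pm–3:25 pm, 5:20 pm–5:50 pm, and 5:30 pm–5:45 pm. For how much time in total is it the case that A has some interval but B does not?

2 h 25 min

A, merged: 8:40 am–10:55 am, 12:00 pm–1:05 pm, 2:10 pm–2:20 pm.
B, merged: 8:25 am–8:35 am, 9:05 am–10:10 am, 2:55 pm–3:40 pm, 5:20 pm–5:50 pm.
A \ B = 8:40 am–9:05 am, 10:10 am–10:55 am, 12:00 pm–1:05 pm, 2:10 pm–2:20 pm.
Total: 25 min + 45 min + 1 h 5 min + 10 min = 2 h 25 min.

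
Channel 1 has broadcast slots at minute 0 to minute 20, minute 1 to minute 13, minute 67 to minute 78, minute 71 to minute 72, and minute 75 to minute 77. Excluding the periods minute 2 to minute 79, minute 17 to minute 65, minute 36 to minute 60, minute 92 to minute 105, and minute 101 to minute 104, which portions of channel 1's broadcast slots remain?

minute 0 to minute 2

First set merges to minute 0 to minute 20, minute 67 to minute 78.
Second set merges to minute 2 to minute 79, minute 92 to minute 105.
minute 0 to minute 20 minus B → minute 0 to minute 2.
minute 67 to minute 78: fully covered by B → removed.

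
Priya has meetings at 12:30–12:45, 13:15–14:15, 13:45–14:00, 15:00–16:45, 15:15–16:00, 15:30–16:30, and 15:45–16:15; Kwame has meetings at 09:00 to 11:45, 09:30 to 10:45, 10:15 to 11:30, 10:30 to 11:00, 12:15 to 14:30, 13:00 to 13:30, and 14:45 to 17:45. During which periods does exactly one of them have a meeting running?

09:00–11:45, 12:15–12:30, 12:45–13:15, 14:15–14:30, 14:45–15:00, 16:45–17:45

A, merged: 12:30–12:45, 13:15–14:15, 15:00–16:45.
B, merged: 09:00–11:45, 12:15–14:30, 14:45–17:45.
Only in the first: none.
Only in the second: 09:00–11:45, 12:15–12:30, 12:45–13:15, 14:15–14:30, 14:45–15:00, 16:45–17:45.
Together these are the periods covered by exactly one.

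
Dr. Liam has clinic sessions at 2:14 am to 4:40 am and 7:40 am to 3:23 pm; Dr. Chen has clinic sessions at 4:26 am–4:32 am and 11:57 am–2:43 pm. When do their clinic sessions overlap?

2:14 am–4:40 am overlaps B on 4:26 am–4:32 am.
7:40 am–3:23 pm overlaps B on 11:57 am–2:43 pm.

4:26 am–4:32 am, 11:57 am–2:43 pm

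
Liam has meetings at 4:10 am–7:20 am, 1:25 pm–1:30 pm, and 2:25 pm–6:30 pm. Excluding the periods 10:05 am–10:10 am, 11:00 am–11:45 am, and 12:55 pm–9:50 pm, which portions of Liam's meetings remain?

4:10 am–7:20 am

4:10 am–7:20 am: no B overlap → unchanged.
1:25 pm–1:30 pm: fully covered by B → removed.
2:25 pm–6:30 pm: fully covered by B → removed.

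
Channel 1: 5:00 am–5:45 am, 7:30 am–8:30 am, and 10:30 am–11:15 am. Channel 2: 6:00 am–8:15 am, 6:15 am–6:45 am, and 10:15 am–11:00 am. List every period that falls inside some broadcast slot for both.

7:30 am–8:15 am, 10:30 am–11:00 am

B, merged: 6:00 am–8:15 am, 10:15 am–11:00 am.
5:00 am–5:45 am falls entirely outside B.
7:30 am–8:30 am overlaps B on 7:30 am–8:15 am.
10:30 am–11:15 am overlaps B on 10:30 am–11:00 am.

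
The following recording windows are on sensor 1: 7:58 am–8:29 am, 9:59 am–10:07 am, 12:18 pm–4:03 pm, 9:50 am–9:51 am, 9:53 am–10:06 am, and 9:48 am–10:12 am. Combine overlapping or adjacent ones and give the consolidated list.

Sort by start: 7:58 am–8:29 am, 9:48 am–10:12 am, 9:50 am–9:51 am, 9:53 am–10:06 am, 9:59 am–10:07 am, 12:18 pm–4:03 pm.
9:48 am–10:12 am is disjoint → start new block.
9:50 am–9:51 am overlaps/touches 9:48 am–10:12 am → extend to 9:48 am–10:12 am.
9:53 am–10:06 am overlaps/touches 9:48 am–10:12 am → extend to 9:48 am–10:12 am.
9:59 am–10:07 am overlaps/touches 9:48 am–10:12 am → extend to 9:48 am–10:12 am.
12:18 pm–4:03 pm is disjoint → start new block.

7:58 am–8:29 am, 9:48 am–10:12 am, 12:18 pm–4:03 pm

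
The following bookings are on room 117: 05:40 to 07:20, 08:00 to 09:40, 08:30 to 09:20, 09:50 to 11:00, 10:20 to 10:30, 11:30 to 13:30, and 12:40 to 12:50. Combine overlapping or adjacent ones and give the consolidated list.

08:00–09:40 is disjoint → start new block.
08:30–09:20 overlaps/touches 08:00–09:40 → extend to 08:00–09:40.
09:50–11:00 is disjoint → start new block.
10:20–10:30 overlaps/touches 09:50–11:00 → extend to 09:50–11:00.
11:30–13:30 is disjoint → start new block.
12:40–12:50 overlaps/touches 11:30–13:30 → extend to 11:30–13:30.

05:40–07:20, 08:00–09:40, 09:50–11:00, 11:30–13:30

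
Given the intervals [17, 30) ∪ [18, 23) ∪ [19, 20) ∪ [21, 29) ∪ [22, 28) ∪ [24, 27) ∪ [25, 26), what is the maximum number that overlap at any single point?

At 25, 5 of the intervals are simultaneously active.
No point has more.

5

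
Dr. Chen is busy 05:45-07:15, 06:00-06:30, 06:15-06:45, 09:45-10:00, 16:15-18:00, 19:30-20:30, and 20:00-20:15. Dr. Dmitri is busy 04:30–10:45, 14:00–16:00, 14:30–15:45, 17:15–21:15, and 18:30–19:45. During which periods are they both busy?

A, merged: 05:45–07:15, 09:45–10:00, 16:15–18:00, 19:30–20:30.
B, merged: 04:30–10:45, 14:00–16:00, 17:15–21:15.
05:45–07:15 overlaps B on 05:45–07:15.
09:45–10:00 overlaps B on 09:45–10:00.
16:15–18:00 overlaps B on 17:15–18:00.
19:30–20:30 overlaps B on 19:30–20:30.

05:45–07:15, 09:45–10:00, 17:15–18:00, 19:30–20:30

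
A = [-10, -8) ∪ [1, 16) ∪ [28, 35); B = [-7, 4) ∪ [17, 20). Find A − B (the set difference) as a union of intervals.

[-10, -8) ∪ [4, 16) ∪ [28, 35)

[-10, -8) is untouched.
[1, 16) with B removed leaves [4, 16).
[28, 35) is untouched.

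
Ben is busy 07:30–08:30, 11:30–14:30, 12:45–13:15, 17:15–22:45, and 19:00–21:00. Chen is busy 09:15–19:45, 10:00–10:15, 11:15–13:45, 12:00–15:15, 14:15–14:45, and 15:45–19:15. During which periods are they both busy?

First set merges to 07:30–08:30, 11:30–14:30, 17:15–22:45.
Second set merges to 09:15–19:45.
07:30–08:30: no overlap with the second set.
11:30–14:30 meets the second set on 11:30–14:30.
17:15–22:45 meets the second set on 17:15–19:45.

11:30–14:30, 17:15–19:45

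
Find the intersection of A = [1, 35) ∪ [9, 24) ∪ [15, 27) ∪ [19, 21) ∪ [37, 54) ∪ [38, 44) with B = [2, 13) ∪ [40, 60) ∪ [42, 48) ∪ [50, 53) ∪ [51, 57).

[2, 13) ∪ [40, 54)

Merge the first list: [1, 35), [37, 54).
Merge the second list: [2, 13), [40, 60).
[1, 35) ∩ B → [2, 13).
[37, 54) ∩ B → [40, 54).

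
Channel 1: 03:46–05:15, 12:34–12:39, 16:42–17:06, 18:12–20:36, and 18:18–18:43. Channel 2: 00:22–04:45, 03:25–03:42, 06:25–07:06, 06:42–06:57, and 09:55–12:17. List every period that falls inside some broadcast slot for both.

03:46-04:45

A, merged: 03:46-05:15, 12:34-12:39, 16:42-17:06, 18:12-20:36.
B, merged: 00:22-04:45, 06:25-07:06, 09:55-12:17.
03:46-05:15 overlaps B on 03:46-04:45.
12:34-12:39 falls entirely outside B.
16:42-17:06 falls entirely outside B.
18:12-20:36 falls entirely outside B.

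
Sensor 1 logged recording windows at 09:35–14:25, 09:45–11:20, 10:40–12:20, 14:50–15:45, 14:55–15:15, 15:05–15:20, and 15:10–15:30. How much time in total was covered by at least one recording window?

Merged: 09:35–14:25, 14:50–15:45.
Lengths: 4 h 50 min + 55 min = 5 h 45 min.

5 h 45 min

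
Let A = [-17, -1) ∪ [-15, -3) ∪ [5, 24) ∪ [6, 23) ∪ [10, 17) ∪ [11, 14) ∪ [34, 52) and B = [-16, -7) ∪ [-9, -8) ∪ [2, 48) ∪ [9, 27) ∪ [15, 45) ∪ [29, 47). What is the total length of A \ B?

First set merges to [-17, -1), [5, 24), [34, 52).
Second set merges to [-16, -7), [2, 48).
A \ B = [-17, -16), [-7, -1), [48, 52).
Total: 1 + 6 + 4 = 11.

11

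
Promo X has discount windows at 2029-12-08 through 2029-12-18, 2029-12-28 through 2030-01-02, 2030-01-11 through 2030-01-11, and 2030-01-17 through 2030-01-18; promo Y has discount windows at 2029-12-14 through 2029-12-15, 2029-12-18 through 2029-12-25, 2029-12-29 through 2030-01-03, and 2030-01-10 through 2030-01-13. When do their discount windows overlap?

2029-12-14 through 2029-12-15, 2029-12-18 through 2029-12-18, 2029-12-29 through 2030-01-02, 2030-01-11 through 2030-01-11

2029-12-08 through 2029-12-18 ∩ B → 2029-12-14 through 2029-12-15, 2029-12-18 through 2029-12-18.
2029-12-28 through 2030-01-02 ∩ B → 2029-12-29 through 2030-01-02.
2030-01-11 through 2030-01-11 ∩ B → 2030-01-11 through 2030-01-11.
2030-01-17 through 2030-01-18 meets no B interval.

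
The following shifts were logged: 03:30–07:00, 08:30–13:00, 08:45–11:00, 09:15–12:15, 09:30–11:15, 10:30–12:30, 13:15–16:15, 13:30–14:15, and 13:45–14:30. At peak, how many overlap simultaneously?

5

Walk the sorted start/end points keeping a running depth.
The depth first hits 5 at 10:30.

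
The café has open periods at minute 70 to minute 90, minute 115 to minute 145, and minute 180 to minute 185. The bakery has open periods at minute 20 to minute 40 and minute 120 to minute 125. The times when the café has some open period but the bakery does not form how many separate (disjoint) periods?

4

A \ B = minute 70 to minute 90, minute 115 to minute 120, minute 125 to minute 145, minute 180 to minute 185.
That is 4 disjoint pieces.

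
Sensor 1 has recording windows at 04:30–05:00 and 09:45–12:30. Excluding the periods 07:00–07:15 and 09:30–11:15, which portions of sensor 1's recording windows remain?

04:30–05:00, 11:15–12:30

04:30–05:00: no B overlap → unchanged.
09:45–12:30 minus B → 11:15–12:30.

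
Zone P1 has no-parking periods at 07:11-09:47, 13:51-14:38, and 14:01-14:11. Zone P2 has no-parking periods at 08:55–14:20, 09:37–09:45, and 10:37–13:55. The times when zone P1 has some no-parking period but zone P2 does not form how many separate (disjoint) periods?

2

Merge the first list: 07:11–09:47, 13:51–14:38.
Merge the second list: 08:55–14:20.
A \ B = 07:11–08:55, 14:20–14:38.
That is 2 disjoint pieces.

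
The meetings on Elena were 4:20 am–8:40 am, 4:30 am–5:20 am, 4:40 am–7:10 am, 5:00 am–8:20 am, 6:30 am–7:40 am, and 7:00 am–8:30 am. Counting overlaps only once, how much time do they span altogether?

Merged: 4:20 am-8:40 am.
Length: 4 h 20 min.

4 h 20 min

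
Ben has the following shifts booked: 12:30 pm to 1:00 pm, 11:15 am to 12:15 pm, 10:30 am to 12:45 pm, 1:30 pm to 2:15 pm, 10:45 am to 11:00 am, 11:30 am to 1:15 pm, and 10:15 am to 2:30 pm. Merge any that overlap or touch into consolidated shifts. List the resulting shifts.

10:15 am-2:30 pm

Sort by start: 10:15 am-2:30 pm, 10:30 am-12:45 pm, 10:45 am-11:00 am, 11:15 am-12:15 pm, 11:30 am-1:15 pm, 12:30 pm-1:00 pm, 1:30 pm-2:15 pm.
10:30 am-12:45 pm overlaps/touches 10:15 am-2:30 pm → extend to 10:15 am-2:30 pm.
10:45 am-11:00 am overlaps/touches 10:15 am-2:30 pm → extend to 10:15 am-2:30 pm.
11:15 am-12:15 pm overlaps/touches 10:15 am-2:30 pm → extend to 10:15 am-2:30 pm.
11:30 am-1:15 pm overlaps/touches 10:15 am-2:30 pm → extend to 10:15 am-2:30 pm.
12:30 pm-1:00 pm overlaps/touches 10:15 am-2:30 pm → extend to 10:15 am-2:30 pm.
1:30 pm-2:15 pm overlaps/touches 10:15 am-2:30 pm → extend to 10:15 am-2:30 pm.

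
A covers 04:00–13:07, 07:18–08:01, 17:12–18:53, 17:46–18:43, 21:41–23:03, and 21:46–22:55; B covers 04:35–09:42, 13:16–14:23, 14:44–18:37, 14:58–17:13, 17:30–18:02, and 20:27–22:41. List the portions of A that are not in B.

A, merged: 04:00–13:07, 17:12–18:53, 21:41–23:03.
B, merged: 04:35–09:42, 13:16–14:23, 14:44–18:37, 20:27–22:41.
04:00–13:07 \ B = 04:00–04:35, 09:42–13:07.
17:12–18:53 \ B = 18:37–18:53.
21:41–23:03 \ B = 22:41–23:03.

04:00–04:35, 09:42–13:07, 18:37–18:53, 22:41–23:03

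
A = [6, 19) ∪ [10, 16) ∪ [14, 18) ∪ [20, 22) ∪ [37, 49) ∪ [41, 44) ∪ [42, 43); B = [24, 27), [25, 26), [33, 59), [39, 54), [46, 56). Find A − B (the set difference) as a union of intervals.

A, merged: [6, 19), [20, 22), [37, 49).
B, merged: [24, 27), [33, 59).
[6, 19): nothing removed.
[20, 22): nothing removed.
[37, 49): entirely removed.

[6, 19) ∪ [20, 22)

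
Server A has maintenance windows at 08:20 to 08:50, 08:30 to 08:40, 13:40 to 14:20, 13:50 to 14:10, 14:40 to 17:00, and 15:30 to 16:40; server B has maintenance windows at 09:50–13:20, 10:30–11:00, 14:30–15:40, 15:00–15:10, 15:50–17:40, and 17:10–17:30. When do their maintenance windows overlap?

14:40-15:40, 15:50-17:00

First set merges to 08:20-08:50, 13:40-14:20, 14:40-17:00.
Second set merges to 09:50-13:20, 14:30-15:40, 15:50-17:40.
08:20-08:50: no overlap with the second set.
13:40-14:20: no overlap with the second set.
14:40-17:00 meets the second set on 14:40-15:40, 15:50-17:00.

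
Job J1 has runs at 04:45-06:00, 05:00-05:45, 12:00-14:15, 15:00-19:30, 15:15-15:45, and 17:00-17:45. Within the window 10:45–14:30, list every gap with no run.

10:45–12:00, 14:15–14:30

After merging, the occupied span is 04:45–06:00, 12:00–14:15, 15:00–19:30.
Complement within 10:45–14:30: 10:45–12:00, 14:15–14:30.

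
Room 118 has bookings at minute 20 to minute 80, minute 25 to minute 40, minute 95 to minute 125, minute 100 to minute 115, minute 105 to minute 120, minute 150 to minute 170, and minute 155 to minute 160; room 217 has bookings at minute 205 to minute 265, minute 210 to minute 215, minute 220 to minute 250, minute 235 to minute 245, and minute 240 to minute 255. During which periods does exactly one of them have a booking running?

Merge the first list: minute 20 to minute 80, minute 95 to minute 125, minute 150 to minute 170.
Merge the second list: minute 205 to minute 265.
Only in the first: minute 20 to minute 80, minute 95 to minute 125, minute 150 to minute 170.
Only in the second: minute 205 to minute 265.
Together these are the periods covered by exactly one.

minute 20 to minute 80, minute 95 to minute 125, minute 150 to minute 170, minute 205 to minute 265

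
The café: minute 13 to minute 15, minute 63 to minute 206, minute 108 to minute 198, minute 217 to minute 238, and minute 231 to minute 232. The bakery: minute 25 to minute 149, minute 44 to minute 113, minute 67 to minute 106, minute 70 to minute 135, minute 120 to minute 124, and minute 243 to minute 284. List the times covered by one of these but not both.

minute 13 to minute 15, minute 25 to minute 63, minute 149 to minute 206, minute 217 to minute 238, minute 243 to minute 284

A, merged: minute 13 to minute 15, minute 63 to minute 206, minute 217 to minute 238.
B, merged: minute 25 to minute 149, minute 243 to minute 284.
A but not B: minute 13 to minute 15, minute 149 to minute 206, minute 217 to minute 238.
B but not A: minute 25 to minute 63, minute 243 to minute 284.
Combining gives A △ B.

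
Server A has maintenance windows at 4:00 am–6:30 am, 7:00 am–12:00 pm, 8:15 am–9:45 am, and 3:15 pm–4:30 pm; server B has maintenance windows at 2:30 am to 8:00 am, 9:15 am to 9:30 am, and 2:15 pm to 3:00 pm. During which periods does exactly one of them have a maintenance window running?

Merge the first list: 4:00 am–6:30 am, 7:00 am–12:00 pm, 3:15 pm–4:30 pm.
A \ B = 8:00 am–9:15 am, 9:30 am–12:00 pm, 3:15 pm–4:30 pm.
B \ A = 2:30 am–4:00 am, 6:30 am–7:00 am, 2:15 pm–3:00 pm.
Union of the two gives the symmetric difference.

2:30 am–4:00 am, 6:30 am–7:00 am, 8:00 am–9:15 am, 9:30 am–12:00 pm, 2:15 pm–3:00 pm, 3:15 pm–4:30 pm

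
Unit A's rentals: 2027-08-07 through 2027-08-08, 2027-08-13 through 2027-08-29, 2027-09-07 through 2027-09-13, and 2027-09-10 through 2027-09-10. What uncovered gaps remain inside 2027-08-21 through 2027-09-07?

The merged coverage is 2027-08-07 through 2027-08-08, 2027-08-13 through 2027-08-29, 2027-09-07 through 2027-09-13.
Gaps within 2027-08-21 through 2027-09-07: 2027-08-30 through 2027-09-06.

2027-08-30 through 2027-09-06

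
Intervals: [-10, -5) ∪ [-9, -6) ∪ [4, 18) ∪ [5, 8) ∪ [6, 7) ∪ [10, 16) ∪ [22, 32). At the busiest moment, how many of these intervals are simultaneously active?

3

Walk the sorted start/end points keeping a running depth.
The depth first hits 3 at 6.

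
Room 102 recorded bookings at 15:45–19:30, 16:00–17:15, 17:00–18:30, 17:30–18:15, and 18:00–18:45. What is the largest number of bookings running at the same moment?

Walk the sorted start/end points keeping a running depth.
The depth first hits 4 at 18:00.

4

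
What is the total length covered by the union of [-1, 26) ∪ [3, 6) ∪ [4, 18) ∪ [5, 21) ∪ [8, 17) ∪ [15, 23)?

27

Merged: [-1, 26).
Length: 27.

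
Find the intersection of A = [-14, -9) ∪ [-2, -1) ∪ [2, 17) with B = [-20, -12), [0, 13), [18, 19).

[-14, -12) ∪ [2, 13)

[-14, -9) overlaps B on [-14, -12).
[-2, -1) falls entirely outside B.
[2, 17) overlaps B on [2, 13).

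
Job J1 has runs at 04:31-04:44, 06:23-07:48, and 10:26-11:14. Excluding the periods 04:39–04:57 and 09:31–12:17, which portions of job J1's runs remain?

04:31–04:39, 06:23–07:48

04:31–04:44 \ B = 04:31–04:39.
06:23–07:48: nothing removed.
10:26–11:14: entirely removed.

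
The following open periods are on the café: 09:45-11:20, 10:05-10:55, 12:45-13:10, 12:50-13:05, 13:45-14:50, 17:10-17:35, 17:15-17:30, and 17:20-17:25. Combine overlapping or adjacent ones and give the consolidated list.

09:45-11:20, 12:45-13:10, 13:45-14:50, 17:10-17:35

10:05-10:55 overlaps/touches 09:45-11:20 → extend to 09:45-11:20.
12:45-13:10 is disjoint → start new block.
12:50-13:05 overlaps/touches 12:45-13:10 → extend to 12:45-13:10.
13:45-14:50 is disjoint → start new block.
17:10-17:35 is disjoint → start new block.
17:15-17:30 overlaps/touches 17:10-17:35 → extend to 17:10-17:35.
17:20-17:25 overlaps/touches 17:10-17:35 → extend to 17:10-17:35.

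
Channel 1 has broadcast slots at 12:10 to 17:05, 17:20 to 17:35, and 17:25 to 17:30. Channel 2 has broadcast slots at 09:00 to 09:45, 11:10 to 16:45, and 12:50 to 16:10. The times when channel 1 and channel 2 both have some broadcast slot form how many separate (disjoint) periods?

1

A, merged: 12:10–17:05, 17:20–17:35.
B, merged: 09:00–09:45, 11:10–16:45.
A ∩ B = 12:10–16:45.
That is 1 disjoint piece.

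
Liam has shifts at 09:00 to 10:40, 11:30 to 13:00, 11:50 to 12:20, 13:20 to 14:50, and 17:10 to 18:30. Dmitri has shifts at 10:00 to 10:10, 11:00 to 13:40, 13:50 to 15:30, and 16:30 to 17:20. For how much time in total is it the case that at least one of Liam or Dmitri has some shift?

Merge the first list: 09:00-10:40, 11:30-13:00, 13:20-14:50, 17:10-18:30.
A ∪ B = 09:00-10:40, 11:00-15:30, 16:30-18:30.
Total: 1 h 40 min + 4 h 30 min + 2 h = 8 h 10 min.

8 h 10 min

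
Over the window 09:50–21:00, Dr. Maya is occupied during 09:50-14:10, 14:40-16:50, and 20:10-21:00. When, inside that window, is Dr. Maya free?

14:10-14:40, 16:50-20:10

The merged coverage is 09:50-14:10, 14:40-16:50, 20:10-21:00.
Uncovered inside 09:50-21:00: 14:10-14:40, 16:50-20:10.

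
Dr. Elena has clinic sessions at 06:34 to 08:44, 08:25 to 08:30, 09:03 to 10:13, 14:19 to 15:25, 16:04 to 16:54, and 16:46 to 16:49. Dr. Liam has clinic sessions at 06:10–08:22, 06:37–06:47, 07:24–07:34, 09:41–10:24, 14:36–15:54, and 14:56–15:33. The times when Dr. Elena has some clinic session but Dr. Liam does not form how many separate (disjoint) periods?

Merge the first list: 06:34–08:44, 09:03–10:13, 14:19–15:25, 16:04–16:54.
Merge the second list: 06:10–08:22, 09:41–10:24, 14:36–15:54.
A \ B = 08:22–08:44, 09:03–09:41, 14:19–14:36, 16:04–16:54.
That is 4 disjoint pieces.

4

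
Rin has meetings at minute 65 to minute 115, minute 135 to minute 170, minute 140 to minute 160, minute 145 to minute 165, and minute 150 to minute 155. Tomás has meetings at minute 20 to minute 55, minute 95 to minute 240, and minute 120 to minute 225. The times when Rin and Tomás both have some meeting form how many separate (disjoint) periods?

Merge the first list: minute 65 to minute 115, minute 135 to minute 170.
Merge the second list: minute 20 to minute 55, minute 95 to minute 240.
A ∩ B = minute 95 to minute 115, minute 135 to minute 170.
That is 2 disjoint pieces.

2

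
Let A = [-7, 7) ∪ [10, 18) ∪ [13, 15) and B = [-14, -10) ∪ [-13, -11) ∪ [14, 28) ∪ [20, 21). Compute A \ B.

[-7, 7) ∪ [10, 14)

A, merged: [-7, 7), [10, 18).
B, merged: [-14, -10), [14, 28).
[-7, 7): nothing removed.
[10, 18) \ B = [10, 14).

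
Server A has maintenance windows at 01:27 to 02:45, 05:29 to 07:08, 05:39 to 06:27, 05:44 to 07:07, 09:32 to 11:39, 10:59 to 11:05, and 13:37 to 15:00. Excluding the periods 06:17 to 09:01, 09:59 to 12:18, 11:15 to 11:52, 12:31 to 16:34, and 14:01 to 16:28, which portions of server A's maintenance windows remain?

01:27–02:45, 05:29–06:17, 09:32–09:59

Merge the first list: 01:27–02:45, 05:29–07:08, 09:32–11:39, 13:37–15:00.
Merge the second list: 06:17–09:01, 09:59–12:18, 12:31–16:34.
01:27–02:45 is untouched.
05:29–07:08 with B removed leaves 05:29–06:17.
09:32–11:39 with B removed leaves 09:32–09:59.
13:37–15:00 lies entirely inside B → drops out.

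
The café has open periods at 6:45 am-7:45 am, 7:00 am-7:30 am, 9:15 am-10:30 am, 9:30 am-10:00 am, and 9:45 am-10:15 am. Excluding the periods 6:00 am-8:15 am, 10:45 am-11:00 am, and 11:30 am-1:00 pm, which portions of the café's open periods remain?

First set merges to 6:45 am–7:45 am, 9:15 am–10:30 am.
6:45 am–7:45 am lies entirely inside B → drops out.
9:15 am–10:30 am is untouched.

9:15 am–10:30 am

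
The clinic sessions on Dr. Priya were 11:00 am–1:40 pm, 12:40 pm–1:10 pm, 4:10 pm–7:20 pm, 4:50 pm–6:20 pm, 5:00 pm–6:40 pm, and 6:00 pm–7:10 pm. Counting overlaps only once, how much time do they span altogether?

Merged: 11:00 am–1:40 pm, 4:10 pm–7:20 pm.
Lengths: 2 h 40 min + 3 h 10 min = 5 h 50 min.

5 h 50 min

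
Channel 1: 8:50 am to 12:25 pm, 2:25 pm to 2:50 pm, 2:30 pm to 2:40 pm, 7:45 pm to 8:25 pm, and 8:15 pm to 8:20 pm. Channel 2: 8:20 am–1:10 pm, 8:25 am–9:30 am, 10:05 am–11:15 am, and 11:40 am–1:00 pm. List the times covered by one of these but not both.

8:20 am–8:50 am, 12:25 pm–1:10 pm, 2:25 pm–2:50 pm, 7:45 pm–8:25 pm

A, merged: 8:50 am–12:25 pm, 2:25 pm–2:50 pm, 7:45 pm–8:25 pm.
B, merged: 8:20 am–1:10 pm.
A \ B = 2:25 pm–2:50 pm, 7:45 pm–8:25 pm.
B \ A = 8:20 am–8:50 am, 12:25 pm–1:10 pm.
Union of the two gives the symmetric difference.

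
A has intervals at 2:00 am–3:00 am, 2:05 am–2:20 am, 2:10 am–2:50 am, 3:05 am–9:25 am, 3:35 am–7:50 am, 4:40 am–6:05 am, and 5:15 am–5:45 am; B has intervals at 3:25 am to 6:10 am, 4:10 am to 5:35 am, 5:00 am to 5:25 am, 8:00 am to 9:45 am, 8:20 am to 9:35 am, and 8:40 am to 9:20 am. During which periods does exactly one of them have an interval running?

2:00 am–3:00 am, 3:05 am–3:25 am, 6:10 am–8:00 am, 9:25 am–9:45 am

A, merged: 2:00 am–3:00 am, 3:05 am–9:25 am.
B, merged: 3:25 am–6:10 am, 8:00 am–9:45 am.
Only in the first: 2:00 am–3:00 am, 3:05 am–3:25 am, 6:10 am–8:00 am.
Only in the second: 9:25 am–9:45 am.
Together these are the periods covered by exactly one.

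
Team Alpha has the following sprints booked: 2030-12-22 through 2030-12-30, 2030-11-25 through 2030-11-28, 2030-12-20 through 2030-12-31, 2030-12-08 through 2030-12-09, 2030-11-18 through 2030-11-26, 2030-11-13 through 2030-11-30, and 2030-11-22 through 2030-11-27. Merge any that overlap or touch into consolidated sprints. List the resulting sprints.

Sort by start: 2030-11-13 through 2030-11-30, 2030-11-18 through 2030-11-26, 2030-11-22 through 2030-11-27, 2030-11-25 through 2030-11-28, 2030-12-08 through 2030-12-09, 2030-12-20 through 2030-12-31, 2030-12-22 through 2030-12-30.
2030-11-18 through 2030-11-26 overlaps/touches 2030-11-13 through 2030-11-30 → extend to 2030-11-13 through 2030-11-30.
2030-11-22 through 2030-11-27 overlaps/touches 2030-11-13 through 2030-11-30 → extend to 2030-11-13 through 2030-11-30.
2030-11-25 through 2030-11-28 overlaps/touches 2030-11-13 through 2030-11-30 → extend to 2030-11-13 through 2030-11-30.
2030-12-08 through 2030-12-09 is disjoint → start new block.
2030-12-20 through 2030-12-31 is disjoint → start new block.
2030-12-22 through 2030-12-30 overlaps/touches 2030-12-20 through 2030-12-31 → extend to 2030-12-20 through 2030-12-31.

2030-11-13 through 2030-11-30, 2030-12-08 through 2030-12-09, 2030-12-20 through 2030-12-31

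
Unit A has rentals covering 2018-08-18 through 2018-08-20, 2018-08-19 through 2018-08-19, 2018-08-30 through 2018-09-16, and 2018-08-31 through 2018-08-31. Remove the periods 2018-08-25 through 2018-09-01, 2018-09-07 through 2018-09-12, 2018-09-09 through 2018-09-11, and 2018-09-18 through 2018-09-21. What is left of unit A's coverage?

2018-08-18 through 2018-08-20, 2018-09-02 through 2018-09-06, 2018-09-13 through 2018-09-16

First set merges to 2018-08-18 through 2018-08-20, 2018-08-30 through 2018-09-16.
Second set merges to 2018-08-25 through 2018-09-01, 2018-09-07 through 2018-09-12, 2018-09-18 through 2018-09-21.
2018-08-18 through 2018-08-20: nothing removed.
2018-08-30 through 2018-09-16 \ B = 2018-09-02 through 2018-09-06, 2018-09-13 through 2018-09-16.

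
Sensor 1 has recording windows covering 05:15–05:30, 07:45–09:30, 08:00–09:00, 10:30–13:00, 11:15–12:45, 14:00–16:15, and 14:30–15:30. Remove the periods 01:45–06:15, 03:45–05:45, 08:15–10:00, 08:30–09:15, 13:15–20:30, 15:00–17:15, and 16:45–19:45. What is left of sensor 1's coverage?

Merge the first list: 05:15-05:30, 07:45-09:30, 10:30-13:00, 14:00-16:15.
Merge the second list: 01:45-06:15, 08:15-10:00, 13:15-20:30.
05:15-05:30 lies entirely inside B → drops out.
07:45-09:30 with B removed leaves 07:45-08:15.
10:30-13:00 is untouched.
14:00-16:15 lies entirely inside B → drops out.

07:45-08:15, 10:30-13:00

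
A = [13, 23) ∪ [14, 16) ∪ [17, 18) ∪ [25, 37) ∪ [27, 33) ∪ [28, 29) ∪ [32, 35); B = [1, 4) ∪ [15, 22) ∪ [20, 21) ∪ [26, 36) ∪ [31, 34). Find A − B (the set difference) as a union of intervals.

A, merged: [13, 23), [25, 37).
B, merged: [1, 4), [15, 22), [26, 36).
[13, 23) \ B = [13, 15), [22, 23).
[25, 37) \ B = [25, 26), [36, 37).

[13, 15) ∪ [22, 23) ∪ [25, 26) ∪ [36, 37)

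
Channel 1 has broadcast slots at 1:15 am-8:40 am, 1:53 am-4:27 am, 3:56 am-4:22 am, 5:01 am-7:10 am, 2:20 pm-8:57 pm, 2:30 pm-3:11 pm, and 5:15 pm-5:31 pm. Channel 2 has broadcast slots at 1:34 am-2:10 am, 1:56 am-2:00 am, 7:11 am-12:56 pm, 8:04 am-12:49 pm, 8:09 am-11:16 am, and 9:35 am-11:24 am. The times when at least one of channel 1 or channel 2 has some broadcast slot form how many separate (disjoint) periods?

First set merges to 1:15 am-8:40 am, 2:20 pm-8:57 pm.
Second set merges to 1:34 am-2:10 am, 7:11 am-12:56 pm.
A ∪ B = 1:15 am-12:56 pm, 2:20 pm-8:57 pm.
That is 2 disjoint pieces.

2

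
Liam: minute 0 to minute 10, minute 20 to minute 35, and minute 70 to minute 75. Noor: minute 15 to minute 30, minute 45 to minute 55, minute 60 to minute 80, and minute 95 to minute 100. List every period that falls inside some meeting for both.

minute 20 to minute 30, minute 70 to minute 75

minute 0 to minute 10: no overlap with the second set.
minute 20 to minute 35 meets the second set on minute 20 to minute 30.
minute 70 to minute 75 meets the second set on minute 70 to minute 75.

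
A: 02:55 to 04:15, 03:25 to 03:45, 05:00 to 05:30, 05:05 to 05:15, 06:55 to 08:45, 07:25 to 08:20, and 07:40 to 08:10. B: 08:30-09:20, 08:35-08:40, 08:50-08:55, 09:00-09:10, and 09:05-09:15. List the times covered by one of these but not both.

A, merged: 02:55-04:15, 05:00-05:30, 06:55-08:45.
B, merged: 08:30-09:20.
Only in the first: 02:55-04:15, 05:00-05:30, 06:55-08:30.
Only in the second: 08:45-09:20.
Together these are the periods covered by exactly one.

02:55-04:15, 05:00-05:30, 06:55-08:30, 08:45-09:20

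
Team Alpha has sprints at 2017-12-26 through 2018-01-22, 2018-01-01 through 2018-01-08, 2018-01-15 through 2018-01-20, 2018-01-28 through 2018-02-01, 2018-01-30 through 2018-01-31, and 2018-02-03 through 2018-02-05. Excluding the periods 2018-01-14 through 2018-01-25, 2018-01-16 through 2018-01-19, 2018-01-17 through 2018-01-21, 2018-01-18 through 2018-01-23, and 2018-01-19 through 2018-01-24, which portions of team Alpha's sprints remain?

First set merges to 2017-12-26 through 2018-01-22, 2018-01-28 through 2018-02-01, 2018-02-03 through 2018-02-05.
Second set merges to 2018-01-14 through 2018-01-25.
2017-12-26 through 2018-01-22 minus B → 2017-12-26 through 2018-01-13.
2018-01-28 through 2018-02-01: no B overlap → unchanged.
2018-02-03 through 2018-02-05: no B overlap → unchanged.

2017-12-26 through 2018-01-13, 2018-01-28 through 2018-02-01, 2018-02-03 through 2018-02-05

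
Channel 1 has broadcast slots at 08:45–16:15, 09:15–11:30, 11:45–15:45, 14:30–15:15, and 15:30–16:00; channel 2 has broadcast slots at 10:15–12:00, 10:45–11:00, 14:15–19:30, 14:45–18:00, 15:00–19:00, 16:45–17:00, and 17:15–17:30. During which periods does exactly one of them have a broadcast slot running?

08:45–10:15, 12:00–14:15, 16:15–19:30

Merge the first list: 08:45–16:15.
Merge the second list: 10:15–12:00, 14:15–19:30.
A \ B = 08:45–10:15, 12:00–14:15.
B \ A = 16:15–19:30.
Union of the two gives the symmetric difference.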